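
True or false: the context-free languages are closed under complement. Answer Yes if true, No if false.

No

CFLs are closed under union, so if they were also closed under complement they would be closed under intersection by De Morgan (L₁ ∩ L₂ is the complement of the union of the complements). But {aⁿbⁿcᵐ} ∩ {aᵐbⁿcⁿ} = {aⁿbⁿcⁿ} is not context-free although both operands are.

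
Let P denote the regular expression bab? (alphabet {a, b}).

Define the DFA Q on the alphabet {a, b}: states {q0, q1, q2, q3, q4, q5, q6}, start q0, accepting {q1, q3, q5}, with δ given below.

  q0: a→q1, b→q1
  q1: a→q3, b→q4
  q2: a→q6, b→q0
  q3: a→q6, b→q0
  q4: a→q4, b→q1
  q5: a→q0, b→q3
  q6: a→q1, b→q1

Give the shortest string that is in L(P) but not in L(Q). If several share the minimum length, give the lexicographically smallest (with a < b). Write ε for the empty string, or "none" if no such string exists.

bab

The string bab is accepted by P but not by Q.
No shorter string lies in the difference, and bab is the lexicographically first length-3 string in L(P) \ L(Q).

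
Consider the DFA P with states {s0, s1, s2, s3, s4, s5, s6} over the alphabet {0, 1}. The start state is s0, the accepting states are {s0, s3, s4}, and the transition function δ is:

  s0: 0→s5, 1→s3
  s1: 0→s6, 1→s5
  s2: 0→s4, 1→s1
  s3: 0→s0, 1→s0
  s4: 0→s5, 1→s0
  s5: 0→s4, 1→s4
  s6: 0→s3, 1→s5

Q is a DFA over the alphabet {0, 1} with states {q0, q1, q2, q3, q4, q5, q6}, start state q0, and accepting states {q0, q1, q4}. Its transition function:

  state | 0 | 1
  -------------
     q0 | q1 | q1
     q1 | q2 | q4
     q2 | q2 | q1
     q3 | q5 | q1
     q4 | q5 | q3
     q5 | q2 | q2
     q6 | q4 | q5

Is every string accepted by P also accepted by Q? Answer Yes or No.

The string 00 is in L(P) but not in L(Q).
So L(P) ⊄ L(Q).

No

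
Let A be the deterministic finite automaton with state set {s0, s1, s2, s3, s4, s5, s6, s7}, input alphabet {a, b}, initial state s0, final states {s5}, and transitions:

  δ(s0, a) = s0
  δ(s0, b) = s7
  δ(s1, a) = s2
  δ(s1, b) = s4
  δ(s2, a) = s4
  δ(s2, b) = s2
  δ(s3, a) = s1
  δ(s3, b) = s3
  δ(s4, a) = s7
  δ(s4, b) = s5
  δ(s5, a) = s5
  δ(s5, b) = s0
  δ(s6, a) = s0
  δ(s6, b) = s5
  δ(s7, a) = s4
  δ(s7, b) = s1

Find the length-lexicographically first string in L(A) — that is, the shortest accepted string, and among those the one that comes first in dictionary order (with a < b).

A breadth-first search from s0 reaches an accepting state first via the path s0 → s7 → s4 → s5 on input bab.
No string of length < 3 is accepted (BFS exhausts all shorter strings without reaching an accepting state), and bab is the lexicographically least accepting string of length 3.

bab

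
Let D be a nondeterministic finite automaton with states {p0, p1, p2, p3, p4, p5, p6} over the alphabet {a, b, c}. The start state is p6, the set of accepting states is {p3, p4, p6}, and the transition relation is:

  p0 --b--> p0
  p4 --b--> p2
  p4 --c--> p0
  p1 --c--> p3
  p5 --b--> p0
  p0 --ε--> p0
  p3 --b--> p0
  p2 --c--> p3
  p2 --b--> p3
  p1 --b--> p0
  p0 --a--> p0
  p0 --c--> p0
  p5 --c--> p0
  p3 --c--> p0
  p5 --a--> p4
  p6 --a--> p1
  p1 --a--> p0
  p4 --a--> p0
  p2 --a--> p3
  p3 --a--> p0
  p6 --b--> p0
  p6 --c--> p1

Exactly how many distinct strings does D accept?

The useful subgraph on states {p1, p3, p6} is acyclic, so L(D) is finite; the longest accepting path visits 3 useful states, giving maximum string length 2.
Counting accepting paths from p6 by length: 1 of length 0, 2 of length 2. Total 3.

3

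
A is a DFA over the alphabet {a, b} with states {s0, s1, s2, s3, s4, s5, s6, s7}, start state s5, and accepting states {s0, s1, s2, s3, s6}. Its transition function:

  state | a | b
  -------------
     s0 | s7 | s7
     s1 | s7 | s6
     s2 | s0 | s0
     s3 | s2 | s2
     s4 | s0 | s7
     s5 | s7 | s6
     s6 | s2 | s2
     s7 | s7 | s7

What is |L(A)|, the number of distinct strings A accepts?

7

The useful subgraph on states {s0, s2, s5, s6} is acyclic, so L(A) is finite; the longest accepting path visits 4 useful states, giving maximum string length 3.
Counting accepting paths from s5 by length: 1 of length 1, 2 of length 2, 4 of length 3. Total 7.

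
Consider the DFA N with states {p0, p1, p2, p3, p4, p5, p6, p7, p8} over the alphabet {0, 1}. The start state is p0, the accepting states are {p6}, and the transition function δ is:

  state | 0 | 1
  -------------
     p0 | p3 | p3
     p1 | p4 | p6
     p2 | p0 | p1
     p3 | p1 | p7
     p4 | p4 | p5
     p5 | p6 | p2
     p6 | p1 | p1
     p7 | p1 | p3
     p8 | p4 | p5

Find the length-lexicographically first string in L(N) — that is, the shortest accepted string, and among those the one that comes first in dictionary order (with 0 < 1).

001

A breadth-first search from p0 reaches an accepting state first via the path p0 → p3 → p1 → p6 on input 001.
No string of length < 3 is accepted (BFS exhausts all shorter strings without reaching an accepting state), and 001 is the lexicographically least accepting string of length 3.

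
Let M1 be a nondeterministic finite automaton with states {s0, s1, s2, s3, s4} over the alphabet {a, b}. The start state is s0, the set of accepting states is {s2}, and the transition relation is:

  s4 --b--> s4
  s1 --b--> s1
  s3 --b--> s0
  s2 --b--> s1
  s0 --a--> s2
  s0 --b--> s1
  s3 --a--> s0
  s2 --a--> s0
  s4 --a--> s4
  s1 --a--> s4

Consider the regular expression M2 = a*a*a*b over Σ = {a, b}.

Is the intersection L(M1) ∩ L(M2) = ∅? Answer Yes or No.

Yes

Converting the expression M2 to a DFA (subset construction, then merging equivalent states) gives the minimal DFA with states {r0, r1, r2}, start state r0, accepting states {r1} and transitions r0: a→r0, b→r1; r1: a→r2, b→r2; r2: a→r2, b→r2.
Exploring the product automaton M1 × M2 from the start pair (s0, r0), following both machines on each input symbol, reaches 5 state pairs: (s0, r0), (s2, r0), (s1, r1), (s4, r2), (s1, r2).
M1 accepts in {s2} and M2 accepts in {r1}; no reachable pair has both components accepting, so no string drives both machines to acceptance simultaneously and L(M1) ∩ L(M2) = ∅.
So no string is accepted by both, and the intersection is empty.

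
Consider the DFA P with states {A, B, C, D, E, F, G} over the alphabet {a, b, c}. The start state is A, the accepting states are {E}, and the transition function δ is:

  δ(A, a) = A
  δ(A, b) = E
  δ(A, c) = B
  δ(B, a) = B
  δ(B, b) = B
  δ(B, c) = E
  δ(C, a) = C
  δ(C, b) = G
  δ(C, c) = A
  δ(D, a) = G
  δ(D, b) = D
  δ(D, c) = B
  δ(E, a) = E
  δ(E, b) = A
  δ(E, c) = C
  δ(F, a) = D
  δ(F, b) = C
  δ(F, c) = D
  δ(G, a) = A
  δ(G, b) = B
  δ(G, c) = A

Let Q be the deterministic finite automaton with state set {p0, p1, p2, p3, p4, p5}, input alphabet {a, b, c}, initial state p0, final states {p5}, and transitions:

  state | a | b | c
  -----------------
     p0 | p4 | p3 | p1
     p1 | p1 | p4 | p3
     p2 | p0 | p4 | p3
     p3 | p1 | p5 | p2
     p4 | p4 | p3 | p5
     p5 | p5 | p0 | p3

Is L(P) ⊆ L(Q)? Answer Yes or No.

No

The string b is in L(P) but not in L(Q).
So L(P) ⊄ L(Q).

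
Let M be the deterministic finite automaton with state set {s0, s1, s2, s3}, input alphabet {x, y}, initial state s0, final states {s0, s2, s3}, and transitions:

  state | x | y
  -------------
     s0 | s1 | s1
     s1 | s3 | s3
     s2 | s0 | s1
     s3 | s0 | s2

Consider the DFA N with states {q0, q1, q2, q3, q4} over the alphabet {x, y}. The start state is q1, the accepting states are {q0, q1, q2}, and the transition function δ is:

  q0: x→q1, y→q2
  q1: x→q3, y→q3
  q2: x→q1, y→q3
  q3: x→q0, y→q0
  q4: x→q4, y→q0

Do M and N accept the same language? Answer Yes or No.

Yes

Exploring the product automaton M × N from the start pair (s0, q1), following both machines on each input symbol, reaches 4 state pairs: (s0, q1), (s1, q3), (s3, q0), (s2, q2).
M accepts in {s0, s2, s3} and N accepts in {q0, q1, q2}. In every reachable pair the two components are either both accepting — (s0, q1), (s3, q0), (s2, q2) — or both non-accepting, so no string is accepted by exactly one of the machines: L(M) \ L(N) and L(N) \ L(M) are both empty.
Hence every string is accepted by M iff it is accepted by N, and the two languages coincide.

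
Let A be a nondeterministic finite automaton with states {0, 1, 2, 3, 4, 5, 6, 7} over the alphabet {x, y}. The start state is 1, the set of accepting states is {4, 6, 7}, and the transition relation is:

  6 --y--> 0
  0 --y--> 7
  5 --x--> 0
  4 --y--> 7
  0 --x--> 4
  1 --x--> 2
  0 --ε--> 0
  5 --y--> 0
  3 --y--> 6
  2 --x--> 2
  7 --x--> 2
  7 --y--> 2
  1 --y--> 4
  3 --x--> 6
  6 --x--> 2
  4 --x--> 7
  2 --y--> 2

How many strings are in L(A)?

The useful subgraph on states {1, 4, 7} is acyclic, so L(A) is finite; the longest accepting path visits 3 useful states, giving maximum string length 2.
Counting accepting paths from 1 by length: 1 of length 1, 2 of length 2. Total 3.

3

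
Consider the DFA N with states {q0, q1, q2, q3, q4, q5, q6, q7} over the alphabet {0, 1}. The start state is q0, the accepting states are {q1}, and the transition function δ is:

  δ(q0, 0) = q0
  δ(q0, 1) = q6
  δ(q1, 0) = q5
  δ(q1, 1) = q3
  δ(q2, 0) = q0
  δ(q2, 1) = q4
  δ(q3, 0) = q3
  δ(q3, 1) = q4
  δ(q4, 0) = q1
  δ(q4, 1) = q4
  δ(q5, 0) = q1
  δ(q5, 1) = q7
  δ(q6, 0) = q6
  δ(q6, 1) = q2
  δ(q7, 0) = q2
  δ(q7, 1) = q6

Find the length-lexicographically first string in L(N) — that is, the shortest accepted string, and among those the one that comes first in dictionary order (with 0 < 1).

1110

A breadth-first search from q0 reaches an accepting state first via the path q0 → q6 → q2 → q4 → q1 on input 1110.
No string of length < 4 is accepted (BFS exhausts all shorter strings without reaching an accepting state), and 1110 is the lexicographically least accepting string of length 4.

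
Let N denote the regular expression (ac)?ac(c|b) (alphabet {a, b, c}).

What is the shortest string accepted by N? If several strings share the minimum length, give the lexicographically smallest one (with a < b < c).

acb

By inspection of the expression, no string of length less than 3 matches, and acb is the lexicographically first match of length 3.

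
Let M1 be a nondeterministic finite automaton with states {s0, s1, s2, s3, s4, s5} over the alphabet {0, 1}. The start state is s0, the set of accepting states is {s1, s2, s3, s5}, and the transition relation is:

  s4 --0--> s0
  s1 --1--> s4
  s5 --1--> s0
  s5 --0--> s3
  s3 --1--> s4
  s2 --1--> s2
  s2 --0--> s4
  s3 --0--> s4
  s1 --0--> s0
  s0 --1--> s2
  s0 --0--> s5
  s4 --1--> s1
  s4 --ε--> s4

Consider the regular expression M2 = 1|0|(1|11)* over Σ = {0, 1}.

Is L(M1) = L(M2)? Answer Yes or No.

No

The string 00 is accepted by M1 but rejected by M2.
So L(M1) ≠ L(M2).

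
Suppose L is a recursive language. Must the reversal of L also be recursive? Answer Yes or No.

Reverse the input on the tape and then run the decider for L; this halts and accepts exactly Lᴿ.
So the recursive languages are closed under reversal.

Yes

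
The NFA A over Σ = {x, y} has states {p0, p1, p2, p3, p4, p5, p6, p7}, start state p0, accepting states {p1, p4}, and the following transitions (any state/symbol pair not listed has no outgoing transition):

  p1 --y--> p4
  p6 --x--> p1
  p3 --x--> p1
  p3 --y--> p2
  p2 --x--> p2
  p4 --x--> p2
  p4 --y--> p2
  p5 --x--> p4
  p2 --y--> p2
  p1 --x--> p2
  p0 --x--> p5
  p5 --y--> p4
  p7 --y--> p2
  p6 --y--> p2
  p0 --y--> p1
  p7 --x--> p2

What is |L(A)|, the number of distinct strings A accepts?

The useful subgraph on states {p0, p1, p4, p5} is acyclic, so L(A) is finite; the longest accepting path visits 3 useful states, giving maximum string length 2.
Counting accepting paths from p0 by length: 1 of length 1, 3 of length 2. Total 4.

4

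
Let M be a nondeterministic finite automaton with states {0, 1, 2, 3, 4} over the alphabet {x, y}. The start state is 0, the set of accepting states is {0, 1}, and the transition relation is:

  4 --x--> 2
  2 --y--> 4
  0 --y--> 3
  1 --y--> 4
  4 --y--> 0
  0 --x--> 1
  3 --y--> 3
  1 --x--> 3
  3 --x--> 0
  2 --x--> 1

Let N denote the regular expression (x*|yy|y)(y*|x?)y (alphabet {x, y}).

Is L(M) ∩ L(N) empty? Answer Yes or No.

No

The string xyy is accepted by both M and N.
Hence L(M) ∩ L(N) ≠ ∅.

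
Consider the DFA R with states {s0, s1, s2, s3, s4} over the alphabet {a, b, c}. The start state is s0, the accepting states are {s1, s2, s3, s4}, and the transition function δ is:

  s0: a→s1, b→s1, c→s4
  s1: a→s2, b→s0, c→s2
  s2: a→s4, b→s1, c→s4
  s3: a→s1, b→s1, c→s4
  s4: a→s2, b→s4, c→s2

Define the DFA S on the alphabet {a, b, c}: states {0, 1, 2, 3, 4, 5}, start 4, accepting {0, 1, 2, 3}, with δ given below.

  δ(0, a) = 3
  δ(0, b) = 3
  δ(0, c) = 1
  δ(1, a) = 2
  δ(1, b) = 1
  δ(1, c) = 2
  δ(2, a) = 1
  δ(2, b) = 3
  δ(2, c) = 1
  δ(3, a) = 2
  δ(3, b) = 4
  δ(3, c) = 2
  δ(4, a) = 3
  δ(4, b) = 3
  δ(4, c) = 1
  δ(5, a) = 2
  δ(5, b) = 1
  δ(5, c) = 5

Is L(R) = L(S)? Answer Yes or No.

Yes

Exploring the product automaton R × S from the start pair (s0, 4), following both machines on each input symbol, reaches 4 state pairs: (s0, 4), (s1, 3), (s4, 1), (s2, 2).
R accepts in {s1, s2, s3, s4} and S accepts in {0, 1, 2, 3}. In every reachable pair the two components are either both accepting — (s1, 3), (s4, 1), (s2, 2) — or both non-accepting, so no string is accepted by exactly one of the machines: L(R) \ L(S) and L(S) \ L(R) are both empty.
Hence every string is accepted by R iff it is accepted by S, and the two languages coincide.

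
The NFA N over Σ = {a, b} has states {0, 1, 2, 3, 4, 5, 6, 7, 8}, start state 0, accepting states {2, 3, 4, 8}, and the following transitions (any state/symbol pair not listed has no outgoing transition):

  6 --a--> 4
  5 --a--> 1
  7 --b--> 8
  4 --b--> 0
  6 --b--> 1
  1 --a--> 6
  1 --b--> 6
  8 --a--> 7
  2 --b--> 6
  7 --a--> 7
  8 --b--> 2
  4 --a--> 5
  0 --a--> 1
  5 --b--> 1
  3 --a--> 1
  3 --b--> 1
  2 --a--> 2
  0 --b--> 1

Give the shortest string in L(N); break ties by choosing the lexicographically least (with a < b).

A breadth-first search from 0 reaches an accepting state first via the path 0 → 1 → 6 → 4 on input aaa.
No string of length < 3 is accepted (BFS exhausts all shorter strings without reaching an accepting state), and aaa is the lexicographically least accepting string of length 3.

aaa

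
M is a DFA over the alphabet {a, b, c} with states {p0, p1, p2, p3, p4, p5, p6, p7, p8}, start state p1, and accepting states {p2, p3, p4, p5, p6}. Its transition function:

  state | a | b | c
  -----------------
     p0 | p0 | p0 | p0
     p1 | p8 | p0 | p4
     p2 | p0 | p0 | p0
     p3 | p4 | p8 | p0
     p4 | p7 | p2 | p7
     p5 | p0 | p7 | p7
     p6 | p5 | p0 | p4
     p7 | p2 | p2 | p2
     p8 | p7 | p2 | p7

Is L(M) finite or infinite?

The useful states (reachable from p1 and able to reach an accepting state) are {p1, p2, p4, p7, p8}.
Restricted to these states the transition graph has no cycle, so every accepting path has bounded length and L is finite.

finite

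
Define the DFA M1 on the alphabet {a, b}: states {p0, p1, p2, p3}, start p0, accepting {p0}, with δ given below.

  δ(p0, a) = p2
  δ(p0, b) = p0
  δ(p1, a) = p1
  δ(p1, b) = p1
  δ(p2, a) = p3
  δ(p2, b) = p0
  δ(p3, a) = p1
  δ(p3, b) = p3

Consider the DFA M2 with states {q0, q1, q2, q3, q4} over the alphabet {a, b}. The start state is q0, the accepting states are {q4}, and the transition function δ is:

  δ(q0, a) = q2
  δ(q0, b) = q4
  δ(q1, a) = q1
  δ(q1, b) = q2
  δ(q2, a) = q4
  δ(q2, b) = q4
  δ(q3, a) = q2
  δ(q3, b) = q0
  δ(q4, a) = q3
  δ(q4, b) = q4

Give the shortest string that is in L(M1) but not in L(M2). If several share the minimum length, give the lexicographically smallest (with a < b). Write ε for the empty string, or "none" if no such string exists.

ε

The empty string ε is accepted by M1 but not by M2.
Since ε is the unique shortest string, it is the required witness.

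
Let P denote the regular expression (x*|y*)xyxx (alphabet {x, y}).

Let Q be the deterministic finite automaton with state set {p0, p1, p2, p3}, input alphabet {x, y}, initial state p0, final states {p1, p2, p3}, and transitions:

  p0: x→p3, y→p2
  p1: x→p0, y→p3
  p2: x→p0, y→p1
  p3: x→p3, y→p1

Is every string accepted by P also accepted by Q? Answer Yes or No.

Yes

Converting the expression P to a DFA (subset construction, then merging equivalent states) gives the minimal DFA with states {r0, r1, r2, r3, r4, r5, r6, r7}, start state r0, accepting states {r7} and transitions r0: x→r1, y→r2; r1: x→r1, y→r3; r2: x→r4, y→r2; r3: x→r5, y→r6; r4: x→r6, y→r3; r5: x→r7, y→r6; r6: x→r6, y→r6; r7: x→r6, y→r6.
Exploring the product automaton P × Q from the start pair (r0, p0), following both machines on each input symbol, reaches 15 state pairs: (r0, p0), (r1, p3), (r2, p2), (r3, p1), (r4, p0), (r2, p1), (r5, p0), (r6, p3), (r3, p2), (r2, p3), (r7, p3), (r6, p2), (r6, p1), (r4, p3), (r6, p0).
P accepts in {r7} and Q accepts in {p1, p2, p3}. The reachable pairs whose P-component is accepting are (r7, p3); in each of them the Q-component is accepting too, so the product for L(P) \ L(Q) (P-component accepting, Q-component rejecting) has no reachable accepting pair and the difference is empty.
Hence every string in L(P) is also in L(Q).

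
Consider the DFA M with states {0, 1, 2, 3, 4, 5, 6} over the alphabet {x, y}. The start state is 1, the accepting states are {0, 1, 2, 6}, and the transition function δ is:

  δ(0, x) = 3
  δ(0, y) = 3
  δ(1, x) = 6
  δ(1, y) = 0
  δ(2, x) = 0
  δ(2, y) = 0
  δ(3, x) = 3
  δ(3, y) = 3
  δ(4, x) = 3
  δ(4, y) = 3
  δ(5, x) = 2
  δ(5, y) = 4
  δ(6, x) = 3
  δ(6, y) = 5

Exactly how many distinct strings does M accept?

The useful subgraph on states {0, 1, 2, 5, 6} is acyclic, so L(M) is finite; the longest accepting path visits 5 useful states, giving maximum string length 4.
Counting accepting paths from 1 by length: 1 of length 0, 2 of length 1, 1 of length 3, 2 of length 4. Total 6.

6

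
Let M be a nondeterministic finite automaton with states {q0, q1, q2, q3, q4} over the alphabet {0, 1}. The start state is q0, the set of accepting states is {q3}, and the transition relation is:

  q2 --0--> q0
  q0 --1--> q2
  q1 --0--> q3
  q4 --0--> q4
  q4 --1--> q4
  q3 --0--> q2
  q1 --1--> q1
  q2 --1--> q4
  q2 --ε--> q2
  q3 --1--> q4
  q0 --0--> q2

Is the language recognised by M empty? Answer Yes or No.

The states reachable from the start state are {q0, q2, q4}.
None of the accepting states {q3} is reachable, so no string is accepted and L(M) = ∅.

Yes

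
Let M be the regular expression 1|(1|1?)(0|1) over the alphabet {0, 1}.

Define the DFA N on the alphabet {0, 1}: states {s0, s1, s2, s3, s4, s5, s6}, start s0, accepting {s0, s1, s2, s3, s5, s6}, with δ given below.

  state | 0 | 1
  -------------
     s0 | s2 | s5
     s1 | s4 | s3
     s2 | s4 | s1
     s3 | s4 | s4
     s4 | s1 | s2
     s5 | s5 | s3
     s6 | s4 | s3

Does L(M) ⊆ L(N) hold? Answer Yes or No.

Yes

Converting the expression M to a DFA (subset construction, then merging equivalent states) gives the minimal DFA with states {m0, m1, m2, m3}, start state m0, accepting states {m1, m2} and transitions m0: 0→m1, 1→m2; m1: 0→m3, 1→m3; m2: 0→m1, 1→m1; m3: 0→m3, 1→m3.
Exploring the product automaton M × N from the start pair (m0, s0), following both machines on each input symbol, reaches 10 state pairs: (m0, s0), (m1, s2), (m2, s5), (m3, s4), (m3, s1), (m1, s5), (m1, s3), (m3, s2), (m3, s3), (m3, s5).
M accepts in {m1, m2} and N accepts in {s0, s1, s2, s3, s5, s6}. The reachable pairs whose M-component is accepting are (m1, s2), (m2, s5), (m1, s5), (m1, s3); in each of them the N-component is accepting too, so the product for L(M) \ L(N) (M-component accepting, N-component rejecting) has no reachable accepting pair and the difference is empty.
Hence every string in L(M) is also in L(N).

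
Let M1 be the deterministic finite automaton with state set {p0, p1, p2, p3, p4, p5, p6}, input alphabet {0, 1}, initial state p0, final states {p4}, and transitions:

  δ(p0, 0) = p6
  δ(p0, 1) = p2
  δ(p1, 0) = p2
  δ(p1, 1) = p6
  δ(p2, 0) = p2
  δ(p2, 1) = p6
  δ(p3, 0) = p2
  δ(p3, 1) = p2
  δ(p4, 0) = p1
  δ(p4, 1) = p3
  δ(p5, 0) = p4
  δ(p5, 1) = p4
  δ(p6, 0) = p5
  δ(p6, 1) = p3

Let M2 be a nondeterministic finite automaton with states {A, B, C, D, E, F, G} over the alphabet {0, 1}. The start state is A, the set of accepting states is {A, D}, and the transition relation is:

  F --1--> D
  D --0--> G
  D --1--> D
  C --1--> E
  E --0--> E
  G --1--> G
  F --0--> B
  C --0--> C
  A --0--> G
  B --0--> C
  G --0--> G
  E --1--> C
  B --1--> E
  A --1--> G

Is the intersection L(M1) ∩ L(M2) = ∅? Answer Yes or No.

Yes

Exploring the product automaton M1 × M2 from the start pair (p0, A), following both machines on each input symbol, reaches 7 state pairs: (p0, A), (p6, G), (p2, G), (p5, G), (p3, G), (p4, G), (p1, G).
M1 accepts in {p4} and M2 accepts in {A, D}; no reachable pair has both components accepting, so no string drives both machines to acceptance simultaneously and L(M1) ∩ L(M2) = ∅.
So no string is accepted by both, and the intersection is empty.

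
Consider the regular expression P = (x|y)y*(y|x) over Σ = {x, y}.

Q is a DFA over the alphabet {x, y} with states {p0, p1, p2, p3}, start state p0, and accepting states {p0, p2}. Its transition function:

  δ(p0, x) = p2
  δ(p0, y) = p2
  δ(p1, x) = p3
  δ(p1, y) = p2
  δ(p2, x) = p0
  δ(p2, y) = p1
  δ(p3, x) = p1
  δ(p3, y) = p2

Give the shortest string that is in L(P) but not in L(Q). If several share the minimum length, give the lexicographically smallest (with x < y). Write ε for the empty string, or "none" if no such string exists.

xy

The string xy is accepted by P but not by Q.
No shorter string lies in the difference, and xy is the lexicographically first length-2 string in L(P) \ L(Q).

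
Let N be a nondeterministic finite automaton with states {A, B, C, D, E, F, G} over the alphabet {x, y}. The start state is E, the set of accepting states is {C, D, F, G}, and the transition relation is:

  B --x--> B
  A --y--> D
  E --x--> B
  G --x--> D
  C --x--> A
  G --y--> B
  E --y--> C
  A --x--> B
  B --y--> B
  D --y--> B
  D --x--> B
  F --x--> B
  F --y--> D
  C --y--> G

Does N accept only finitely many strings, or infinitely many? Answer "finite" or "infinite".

The useful states (reachable from E and able to reach an accepting state) are {A, C, D, E, G}.
Restricted to these states the transition graph has no cycle, so every accepting path has bounded length and L is finite.

finite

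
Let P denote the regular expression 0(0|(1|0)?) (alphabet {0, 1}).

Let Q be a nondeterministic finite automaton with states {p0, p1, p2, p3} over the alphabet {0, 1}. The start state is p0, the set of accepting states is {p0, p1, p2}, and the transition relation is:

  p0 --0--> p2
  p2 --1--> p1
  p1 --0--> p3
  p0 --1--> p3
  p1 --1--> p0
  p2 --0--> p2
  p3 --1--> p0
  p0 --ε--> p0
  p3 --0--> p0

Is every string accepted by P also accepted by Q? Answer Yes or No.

Converting the expression P to a DFA (subset construction, then merging equivalent states) gives the minimal DFA with states {r0, r1, r2, r3}, start state r0, accepting states {r1, r3} and transitions r0: 0→r1, 1→r2; r1: 0→r3, 1→r3; r2: 0→r2, 1→r2; r3: 0→r2, 1→r2.
Exploring the product automaton P × Q from the start pair (r0, p0), following both machines on each input symbol, reaches 8 state pairs: (r0, p0), (r1, p2), (r2, p3), (r3, p2), (r3, p1), (r2, p0), (r2, p2), (r2, p1).
P accepts in {r1, r3} and Q accepts in {p0, p1, p2}. The reachable pairs whose P-component is accepting are (r1, p2), (r3, p2), (r3, p1); in each of them the Q-component is accepting too, so the product for L(P) \ L(Q) (P-component accepting, Q-component rejecting) has no reachable accepting pair and the difference is empty.
Hence every string in L(P) is also in L(Q).

Yes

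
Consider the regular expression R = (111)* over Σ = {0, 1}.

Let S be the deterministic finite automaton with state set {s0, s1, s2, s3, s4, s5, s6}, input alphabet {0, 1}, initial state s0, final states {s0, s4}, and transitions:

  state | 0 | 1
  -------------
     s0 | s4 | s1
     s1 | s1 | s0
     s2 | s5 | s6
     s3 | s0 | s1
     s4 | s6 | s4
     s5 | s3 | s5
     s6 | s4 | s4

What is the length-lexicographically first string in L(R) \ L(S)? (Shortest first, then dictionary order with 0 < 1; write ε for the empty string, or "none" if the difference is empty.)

The string 111 is accepted by R but not by S.
No shorter string lies in the difference, and 111 is the lexicographically first length-3 string in L(R) \ L(S).

111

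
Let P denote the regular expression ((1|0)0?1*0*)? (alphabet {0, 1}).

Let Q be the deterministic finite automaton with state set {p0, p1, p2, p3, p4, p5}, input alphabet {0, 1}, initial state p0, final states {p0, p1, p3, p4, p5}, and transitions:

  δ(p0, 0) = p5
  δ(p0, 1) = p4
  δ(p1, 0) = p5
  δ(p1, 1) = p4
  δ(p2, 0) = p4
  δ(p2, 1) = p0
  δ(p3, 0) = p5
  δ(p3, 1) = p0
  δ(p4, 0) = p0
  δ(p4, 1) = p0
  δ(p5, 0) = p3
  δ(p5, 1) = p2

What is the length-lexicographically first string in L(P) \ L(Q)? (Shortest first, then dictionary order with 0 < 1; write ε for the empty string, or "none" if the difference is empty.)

The string 01 is accepted by P but not by Q.
No shorter string lies in the difference, and 01 is the lexicographically first length-2 string in L(P) \ L(Q).

01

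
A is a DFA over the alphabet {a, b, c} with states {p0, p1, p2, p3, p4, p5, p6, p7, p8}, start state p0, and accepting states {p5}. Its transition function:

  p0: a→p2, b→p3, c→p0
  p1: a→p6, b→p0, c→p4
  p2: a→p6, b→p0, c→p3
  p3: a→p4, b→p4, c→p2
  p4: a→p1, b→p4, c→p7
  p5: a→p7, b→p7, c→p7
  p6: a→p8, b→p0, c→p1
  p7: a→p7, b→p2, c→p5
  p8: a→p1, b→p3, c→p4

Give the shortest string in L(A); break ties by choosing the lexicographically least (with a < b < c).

bacc

A breadth-first search from p0 reaches an accepting state first via the path p0 → p3 → p4 → p7 → p5 on input bacc.
No string of length < 4 is accepted (BFS exhausts all shorter strings without reaching an accepting state), and bacc is the lexicographically least accepting string of length 4.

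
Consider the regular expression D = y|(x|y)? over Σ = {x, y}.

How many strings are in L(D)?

The expression has no Kleene star, so L(D) is finite. Expanding the alternatives gives {ε, x, y}.
That is 1 of length 0, 2 of length 1: 3 strings in all.

3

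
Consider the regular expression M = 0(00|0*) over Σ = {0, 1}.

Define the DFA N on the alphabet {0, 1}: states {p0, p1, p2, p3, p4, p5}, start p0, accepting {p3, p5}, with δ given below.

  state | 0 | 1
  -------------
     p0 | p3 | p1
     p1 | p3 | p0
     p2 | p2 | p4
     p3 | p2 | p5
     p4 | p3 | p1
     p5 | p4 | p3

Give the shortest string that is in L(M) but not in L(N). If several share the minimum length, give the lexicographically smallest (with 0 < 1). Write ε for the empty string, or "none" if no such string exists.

00

The string 00 is accepted by M but not by N.
No shorter string lies in the difference, and 00 is the lexicographically first length-2 string in L(M) \ L(N).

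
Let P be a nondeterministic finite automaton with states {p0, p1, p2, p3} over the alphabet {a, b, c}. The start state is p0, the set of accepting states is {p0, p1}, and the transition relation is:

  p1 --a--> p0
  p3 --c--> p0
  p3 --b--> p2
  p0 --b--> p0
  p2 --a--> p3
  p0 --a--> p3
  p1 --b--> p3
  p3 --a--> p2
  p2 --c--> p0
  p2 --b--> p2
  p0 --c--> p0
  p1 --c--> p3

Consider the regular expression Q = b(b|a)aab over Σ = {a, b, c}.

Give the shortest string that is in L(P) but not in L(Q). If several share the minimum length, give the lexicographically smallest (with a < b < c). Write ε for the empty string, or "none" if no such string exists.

The empty string ε is accepted by P but not by Q.
Since ε is the unique shortest string, it is the required witness.

ε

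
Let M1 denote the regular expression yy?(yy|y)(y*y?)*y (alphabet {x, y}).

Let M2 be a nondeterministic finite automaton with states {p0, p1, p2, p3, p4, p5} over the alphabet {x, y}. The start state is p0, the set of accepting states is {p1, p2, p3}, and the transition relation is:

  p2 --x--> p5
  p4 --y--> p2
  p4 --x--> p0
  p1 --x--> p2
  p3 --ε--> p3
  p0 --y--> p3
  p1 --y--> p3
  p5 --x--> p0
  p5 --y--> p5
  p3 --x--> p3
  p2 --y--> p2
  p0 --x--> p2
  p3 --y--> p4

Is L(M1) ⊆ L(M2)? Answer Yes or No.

Yes

Converting the expression M1 to a DFA (subset construction, then merging equivalent states) gives the minimal DFA with states {r0, r1, r2, r3, r4}, start state r0, accepting states {r4} and transitions r0: x→r1, y→r2; r1: x→r1, y→r1; r2: x→r1, y→r3; r3: x→r1, y→r4; r4: x→r1, y→r4.
Exploring the product automaton M1 × M2 from the start pair (r0, p0), following both machines on each input symbol, reaches 9 state pairs: (r0, p0), (r1, p2), (r2, p3), (r1, p5), (r1, p3), (r3, p4), (r1, p0), (r1, p4), (r4, p2).
M1 accepts in {r4} and M2 accepts in {p1, p2, p3}. The reachable pairs whose M1-component is accepting are (r4, p2); in each of them the M2-component is accepting too, so the product for L(M1) \ L(M2) (M1-component accepting, M2-component rejecting) has no reachable accepting pair and the difference is empty.
Hence every string in L(M1) is also in L(M2).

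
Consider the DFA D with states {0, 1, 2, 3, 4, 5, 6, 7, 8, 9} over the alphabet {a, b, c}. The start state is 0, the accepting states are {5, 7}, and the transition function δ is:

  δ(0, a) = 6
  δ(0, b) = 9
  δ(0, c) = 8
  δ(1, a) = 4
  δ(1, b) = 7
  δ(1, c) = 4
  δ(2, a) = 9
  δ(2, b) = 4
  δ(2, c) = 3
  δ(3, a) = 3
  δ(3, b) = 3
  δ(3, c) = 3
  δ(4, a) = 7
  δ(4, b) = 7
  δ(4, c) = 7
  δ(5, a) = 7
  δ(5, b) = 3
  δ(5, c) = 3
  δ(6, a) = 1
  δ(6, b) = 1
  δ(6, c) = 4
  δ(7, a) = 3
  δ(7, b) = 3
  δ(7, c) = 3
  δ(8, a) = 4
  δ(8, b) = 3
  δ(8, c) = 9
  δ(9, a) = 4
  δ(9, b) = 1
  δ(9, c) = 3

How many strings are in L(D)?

40

The useful subgraph on states {0, 1, 4, 6, 7, 8, 9} is acyclic, so L(D) is finite; the longest accepting path visits 6 useful states, giving maximum string length 5.
Counting accepting paths from 0 by length: 12 of length 3, 22 of length 4, 6 of length 5. Total 40.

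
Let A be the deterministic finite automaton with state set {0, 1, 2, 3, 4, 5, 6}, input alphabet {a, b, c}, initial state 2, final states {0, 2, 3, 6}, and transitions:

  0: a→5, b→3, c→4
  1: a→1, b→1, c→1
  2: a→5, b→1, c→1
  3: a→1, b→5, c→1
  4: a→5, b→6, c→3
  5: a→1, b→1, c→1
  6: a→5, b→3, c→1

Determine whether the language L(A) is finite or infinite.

finite

The useful states (reachable from 2 and able to reach an accepting state) are {2}.
Restricted to these states the transition graph has no cycle, so every accepting path has bounded length and L is finite.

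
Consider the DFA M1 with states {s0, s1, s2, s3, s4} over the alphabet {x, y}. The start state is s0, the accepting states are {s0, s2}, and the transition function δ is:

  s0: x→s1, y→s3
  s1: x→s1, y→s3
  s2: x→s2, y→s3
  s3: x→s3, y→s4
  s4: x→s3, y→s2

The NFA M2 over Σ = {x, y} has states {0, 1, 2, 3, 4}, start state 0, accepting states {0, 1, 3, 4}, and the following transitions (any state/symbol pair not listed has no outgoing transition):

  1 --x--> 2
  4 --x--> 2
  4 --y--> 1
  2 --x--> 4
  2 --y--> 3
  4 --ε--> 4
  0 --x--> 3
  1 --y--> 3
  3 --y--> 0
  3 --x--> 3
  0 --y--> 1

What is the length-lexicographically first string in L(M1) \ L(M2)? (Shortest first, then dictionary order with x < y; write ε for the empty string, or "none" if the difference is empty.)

The string xyxyyx is accepted by M1 but not by M2.
No shorter string lies in the difference, and xyxyyx is the lexicographically first length-6 string in L(M1) \ L(M2).

xyxyyx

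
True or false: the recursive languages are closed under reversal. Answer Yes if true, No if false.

Yes

Reverse the input on the tape and then run the decider for L; this halts and accepts exactly Lᴿ.
So the recursive languages are closed under reversal.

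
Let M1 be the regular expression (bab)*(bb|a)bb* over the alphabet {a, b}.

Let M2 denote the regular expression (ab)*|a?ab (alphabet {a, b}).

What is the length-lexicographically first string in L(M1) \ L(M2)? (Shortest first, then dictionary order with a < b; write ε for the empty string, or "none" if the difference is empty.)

The string abb is accepted by M1 but not by M2.
No shorter string lies in the difference, and abb is the lexicographically first length-3 string in L(M1) \ L(M2).

abb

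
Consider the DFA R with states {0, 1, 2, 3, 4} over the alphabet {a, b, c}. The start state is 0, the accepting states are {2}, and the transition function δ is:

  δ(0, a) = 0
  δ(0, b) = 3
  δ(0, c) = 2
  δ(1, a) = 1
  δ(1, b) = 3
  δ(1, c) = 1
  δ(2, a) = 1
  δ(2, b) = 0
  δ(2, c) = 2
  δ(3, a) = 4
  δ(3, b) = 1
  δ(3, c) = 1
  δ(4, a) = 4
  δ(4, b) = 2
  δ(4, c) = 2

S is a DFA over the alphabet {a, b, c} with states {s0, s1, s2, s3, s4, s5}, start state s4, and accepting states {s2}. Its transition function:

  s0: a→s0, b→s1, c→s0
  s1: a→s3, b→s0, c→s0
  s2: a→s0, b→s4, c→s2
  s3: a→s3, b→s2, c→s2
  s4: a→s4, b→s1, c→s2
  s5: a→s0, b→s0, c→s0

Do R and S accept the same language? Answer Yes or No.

Exploring the product automaton R × S from the start pair (0, s4), following both machines on each input symbol, reaches 5 state pairs: (0, s4), (3, s1), (2, s2), (4, s3), (1, s0).
R accepts in {2} and S accepts in {s2}. In every reachable pair the two components are either both accepting — (2, s2) — or both non-accepting, so no string is accepted by exactly one of the machines: L(R) \ L(S) and L(S) \ L(R) are both empty.
Hence every string is accepted by R iff it is accepted by S, and the two languages coincide.

Yes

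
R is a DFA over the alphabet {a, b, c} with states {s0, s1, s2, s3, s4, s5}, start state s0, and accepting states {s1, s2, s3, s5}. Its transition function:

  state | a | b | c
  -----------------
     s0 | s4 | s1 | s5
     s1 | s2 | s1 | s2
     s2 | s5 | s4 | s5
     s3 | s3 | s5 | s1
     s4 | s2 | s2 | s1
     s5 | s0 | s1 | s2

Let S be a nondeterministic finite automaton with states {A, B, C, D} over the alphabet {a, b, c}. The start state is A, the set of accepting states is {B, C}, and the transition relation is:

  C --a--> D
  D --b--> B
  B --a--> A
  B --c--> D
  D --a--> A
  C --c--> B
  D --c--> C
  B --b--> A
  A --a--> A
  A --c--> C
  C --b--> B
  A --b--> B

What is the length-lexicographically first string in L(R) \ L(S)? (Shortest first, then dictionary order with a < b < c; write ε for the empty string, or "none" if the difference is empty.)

The string aa is accepted by R but not by S.
No shorter string lies in the difference, and aa is the lexicographically first length-2 string in L(R) \ L(S).

aa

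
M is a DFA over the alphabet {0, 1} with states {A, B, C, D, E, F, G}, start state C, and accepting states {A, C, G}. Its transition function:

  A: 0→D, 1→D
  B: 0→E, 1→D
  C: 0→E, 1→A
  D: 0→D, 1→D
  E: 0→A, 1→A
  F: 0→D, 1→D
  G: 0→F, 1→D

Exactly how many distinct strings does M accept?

The useful subgraph on states {A, C, E} is acyclic, so L(M) is finite; the longest accepting path visits 3 useful states, giving maximum string length 2.
Counting accepting paths from C by length: 1 of length 0, 1 of length 1, 2 of length 2. Total 4.

4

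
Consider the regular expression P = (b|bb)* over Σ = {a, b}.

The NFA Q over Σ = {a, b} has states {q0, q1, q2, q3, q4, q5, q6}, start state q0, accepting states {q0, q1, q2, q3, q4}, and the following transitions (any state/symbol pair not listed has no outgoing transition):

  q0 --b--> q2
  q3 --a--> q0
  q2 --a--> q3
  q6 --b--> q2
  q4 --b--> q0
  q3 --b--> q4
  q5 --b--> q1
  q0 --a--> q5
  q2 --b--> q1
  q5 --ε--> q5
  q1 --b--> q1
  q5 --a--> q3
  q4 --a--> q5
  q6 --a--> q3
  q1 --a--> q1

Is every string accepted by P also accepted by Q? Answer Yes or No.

Converting the expression P to a DFA (subset construction, then merging equivalent states) gives the minimal DFA with states {p0, p1}, start state p0, accepting states {p0} and transitions p0: a→p1, b→p0; p1: a→p1, b→p1.
Exploring the product automaton P × Q from the start pair (p0, q0), following both machines on each input symbol, reaches 9 state pairs: (p0, q0), (p1, q5), (p0, q2), (p1, q3), (p1, q1), (p0, q1), (p1, q0), (p1, q4), (p1, q2).
P accepts in {p0} and Q accepts in {q0, q1, q2, q3, q4}. The reachable pairs whose P-component is accepting are (p0, q0), (p0, q2), (p0, q1); in each of them the Q-component is accepting too, so the product for L(P) \ L(Q) (P-component accepting, Q-component rejecting) has no reachable accepting pair and the difference is empty.
Hence every string in L(P) is also in L(Q).

Yes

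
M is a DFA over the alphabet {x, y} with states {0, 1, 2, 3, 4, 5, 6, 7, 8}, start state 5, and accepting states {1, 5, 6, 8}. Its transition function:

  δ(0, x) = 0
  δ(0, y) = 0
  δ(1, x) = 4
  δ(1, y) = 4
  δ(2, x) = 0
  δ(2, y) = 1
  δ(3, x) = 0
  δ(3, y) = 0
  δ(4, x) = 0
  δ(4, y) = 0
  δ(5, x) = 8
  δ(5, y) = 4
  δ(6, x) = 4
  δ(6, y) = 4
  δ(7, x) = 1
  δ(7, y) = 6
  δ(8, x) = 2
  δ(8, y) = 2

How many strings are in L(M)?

4

The useful subgraph on states {1, 2, 5, 8} is acyclic, so L(M) is finite; the longest accepting path visits 4 useful states, giving maximum string length 3.
Counting accepting paths from 5 by length: 1 of length 0, 1 of length 1, 2 of length 3. Total 4.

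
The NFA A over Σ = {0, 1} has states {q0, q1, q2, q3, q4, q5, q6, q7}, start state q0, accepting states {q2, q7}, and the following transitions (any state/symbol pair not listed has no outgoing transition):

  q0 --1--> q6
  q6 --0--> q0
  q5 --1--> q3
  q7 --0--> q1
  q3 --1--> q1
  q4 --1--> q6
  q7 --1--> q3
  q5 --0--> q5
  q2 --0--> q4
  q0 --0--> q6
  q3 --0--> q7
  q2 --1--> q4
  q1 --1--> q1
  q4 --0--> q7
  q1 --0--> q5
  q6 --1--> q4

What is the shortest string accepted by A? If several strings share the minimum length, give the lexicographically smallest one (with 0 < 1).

010

A breadth-first search from q0 reaches an accepting state first via the path q0 → q6 → q4 → q7 on input 010.
No string of length < 3 is accepted (BFS exhausts all shorter strings without reaching an accepting state), and 010 is the lexicographically least accepting string of length 3.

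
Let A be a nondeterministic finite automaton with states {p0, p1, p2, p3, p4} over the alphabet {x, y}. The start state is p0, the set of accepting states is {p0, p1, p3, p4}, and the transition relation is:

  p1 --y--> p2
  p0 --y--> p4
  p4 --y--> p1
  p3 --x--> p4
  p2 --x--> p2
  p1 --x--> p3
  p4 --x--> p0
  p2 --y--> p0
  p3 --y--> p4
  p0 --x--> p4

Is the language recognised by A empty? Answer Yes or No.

No

The empty string ε is accepted: the run p0 ends in the accepting state p0.
Since at least one string is accepted, L(A) is not empty.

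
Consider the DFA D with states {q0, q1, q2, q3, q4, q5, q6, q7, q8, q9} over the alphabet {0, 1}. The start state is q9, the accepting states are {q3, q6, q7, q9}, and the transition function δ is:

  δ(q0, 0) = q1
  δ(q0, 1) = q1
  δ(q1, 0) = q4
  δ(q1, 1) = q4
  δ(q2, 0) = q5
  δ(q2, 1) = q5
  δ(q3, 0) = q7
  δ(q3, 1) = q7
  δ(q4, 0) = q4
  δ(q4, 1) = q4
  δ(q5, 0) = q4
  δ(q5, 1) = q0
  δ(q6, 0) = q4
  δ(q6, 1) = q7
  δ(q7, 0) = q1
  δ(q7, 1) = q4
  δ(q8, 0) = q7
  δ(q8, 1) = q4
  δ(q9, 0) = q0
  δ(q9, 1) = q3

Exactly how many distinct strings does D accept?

4

The useful subgraph on states {q3, q7, q9} is acyclic, so L(D) is finite; the longest accepting path visits 3 useful states, giving maximum string length 2.
Counting accepting paths from q9 by length: 1 of length 0, 1 of length 1, 2 of length 2. Total 4.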